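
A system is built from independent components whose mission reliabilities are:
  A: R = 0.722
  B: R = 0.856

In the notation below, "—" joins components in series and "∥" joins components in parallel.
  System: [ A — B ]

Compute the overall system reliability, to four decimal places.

Series (A and B): 0.722000 × 0.856000 = 0.6180

0.6180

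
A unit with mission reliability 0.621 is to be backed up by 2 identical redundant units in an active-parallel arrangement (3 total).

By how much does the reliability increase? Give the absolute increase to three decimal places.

R_before = 0.621
R_after = 1 − (1 − 0.621)^3 = 0.946
ΔR = 0.946 − 0.621 = 0.325

0.325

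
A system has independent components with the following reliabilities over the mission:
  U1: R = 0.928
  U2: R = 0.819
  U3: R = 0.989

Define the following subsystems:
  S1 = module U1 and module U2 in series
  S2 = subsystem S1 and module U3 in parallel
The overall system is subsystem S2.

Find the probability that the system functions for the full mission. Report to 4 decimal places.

0.9974

Series (U1 and U2): 0.928000 × 0.819000 = 0.760032
Parallel ([0.760032] and U3): 1 − (1 − 0.760032)(1 − 0.989000) = 0.9974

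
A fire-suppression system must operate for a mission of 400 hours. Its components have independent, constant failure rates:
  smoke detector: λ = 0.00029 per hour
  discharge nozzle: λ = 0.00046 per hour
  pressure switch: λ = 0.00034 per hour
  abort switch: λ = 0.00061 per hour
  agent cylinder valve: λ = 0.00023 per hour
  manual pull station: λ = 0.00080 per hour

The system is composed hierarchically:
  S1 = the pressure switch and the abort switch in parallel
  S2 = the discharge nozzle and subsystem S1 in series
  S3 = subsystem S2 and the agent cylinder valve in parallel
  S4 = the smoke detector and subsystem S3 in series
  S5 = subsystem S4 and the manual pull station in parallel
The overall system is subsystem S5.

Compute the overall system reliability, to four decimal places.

R(smoke detector) = exp(−0.00029 × 400) = 0.890475
R(discharge nozzle) = exp(−0.00046 × 400) = 0.831936
R(pressure switch) = exp(−0.00034 × 400) = 0.872843
R(abort switch) = exp(−0.00061 × 400) = 0.783488
R(agent cylinder valve) = exp(−0.00023 × 400) = 0.912105
R(manual pull station) = exp(−0.00080 × 400) = 0.726149
Parallel (pressure switch and abort switch): 1 − (1 − 0.872843)(1 − 0.783488) = 0.972469
Series (discharge nozzle and [0.972469]): 0.831936 × 0.972469 = 0.809032
Parallel ([0.809032] and agent cylinder valve): 1 − (1 − 0.809032)(1 − 0.912105) = 0.983215
Series (smoke detector and [0.983215]): 0.890475 × 0.983215 = 0.875528
Parallel ([0.875528] and manual pull station): 1 − (1 − 0.875528)(1 − 0.726149) = 0.9659

0.9659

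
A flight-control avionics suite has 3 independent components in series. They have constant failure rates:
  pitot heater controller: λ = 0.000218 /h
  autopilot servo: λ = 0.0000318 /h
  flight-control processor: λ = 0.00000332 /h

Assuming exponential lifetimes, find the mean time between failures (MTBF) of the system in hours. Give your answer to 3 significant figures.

Series of exponential components: λ_sys = Σ λ_i
λ_sys = 0.000218 + 0.0000318 + 0.00000332 = 2.5312e-04 /h
MTBF = 1 / λ_sys = 3950 h

3950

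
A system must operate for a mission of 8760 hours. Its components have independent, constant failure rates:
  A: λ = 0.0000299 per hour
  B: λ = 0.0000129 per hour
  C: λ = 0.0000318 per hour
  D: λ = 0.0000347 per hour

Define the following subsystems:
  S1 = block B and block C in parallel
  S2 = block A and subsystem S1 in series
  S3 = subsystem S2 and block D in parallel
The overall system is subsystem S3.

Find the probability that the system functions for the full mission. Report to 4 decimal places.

0.9344

R(A) = exp(−0.0000299 × 8760) = 0.769570
R(B) = exp(−0.0000129 × 8760) = 0.893147
R(C) = exp(−0.0000318 × 8760) = 0.756867
R(D) = exp(−0.0000347 × 8760) = 0.737882
Parallel (B and C): 1 − (1 − 0.893147)(1 − 0.756867) = 0.974021
Series (A and [0.974021]): 0.769570 × 0.974021 = 0.749577
Parallel ([0.749577] and D): 1 − (1 − 0.749577)(1 − 0.737882) = 0.9344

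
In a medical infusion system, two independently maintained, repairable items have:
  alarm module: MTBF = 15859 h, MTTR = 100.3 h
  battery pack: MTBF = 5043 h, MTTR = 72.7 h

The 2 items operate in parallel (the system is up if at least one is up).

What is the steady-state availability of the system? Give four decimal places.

0.9999

A(alarm module) = MTBF/(MTBF+MTTR) = 15859/(15859+100.3) = 0.993715
A(battery pack) = MTBF/(MTBF+MTTR) = 5043/(5043+72.7) = 0.985789
Parallel availability: 1 − (1 − 0.993715)(1 − 0.985789) = 0.9999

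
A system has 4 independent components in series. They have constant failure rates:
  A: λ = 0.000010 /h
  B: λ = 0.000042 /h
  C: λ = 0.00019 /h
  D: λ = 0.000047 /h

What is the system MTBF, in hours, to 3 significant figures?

3460

Series of exponential components: λ_sys = Σ λ_i
λ_sys = 0.000010 + 0.000042 + 0.00019 + 0.000047 = 2.8900e-04 /h
MTBF = 1 / λ_sys = 3460 h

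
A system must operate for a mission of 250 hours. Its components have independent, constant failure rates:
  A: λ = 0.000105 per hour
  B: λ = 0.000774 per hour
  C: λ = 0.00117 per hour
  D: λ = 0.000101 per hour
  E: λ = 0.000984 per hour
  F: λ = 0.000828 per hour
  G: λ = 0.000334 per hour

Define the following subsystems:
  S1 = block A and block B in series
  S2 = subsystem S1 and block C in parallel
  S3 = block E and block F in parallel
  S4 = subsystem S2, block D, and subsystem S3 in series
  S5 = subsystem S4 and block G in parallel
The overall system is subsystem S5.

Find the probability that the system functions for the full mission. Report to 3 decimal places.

R(A) = exp(−0.000105 × 250) = 0.97409
R(B) = exp(−0.000774 × 250) = 0.82407
R(C) = exp(−0.00117 × 250) = 0.74640
R(D) = exp(−0.000101 × 250) = 0.97507
R(E) = exp(−0.000984 × 250) = 0.78192
R(F) = exp(−0.000828 × 250) = 0.81302
R(G) = exp(−0.000334 × 250) = 0.91989
Series (A and B): 0.97409 × 0.82407 = 0.80272
Parallel ([0.80272] and C): 1 − (1 − 0.80272)(1 − 0.74640) = 0.94997
Parallel (E and F): 1 − (1 − 0.78192)(1 − 0.81302) = 0.95922
Series ([0.94997], D, and [0.95922]): 0.94997 × 0.97507 × 0.95922 = 0.88851
Parallel ([0.88851] and G): 1 − (1 − 0.88851)(1 − 0.91989) = 0.991

0.991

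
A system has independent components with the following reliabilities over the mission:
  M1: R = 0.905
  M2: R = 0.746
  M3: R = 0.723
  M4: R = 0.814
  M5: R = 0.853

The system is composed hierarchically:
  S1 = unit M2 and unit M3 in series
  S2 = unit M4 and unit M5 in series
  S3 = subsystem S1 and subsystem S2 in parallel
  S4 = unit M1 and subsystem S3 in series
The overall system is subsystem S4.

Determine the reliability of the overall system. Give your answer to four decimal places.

0.7776

Series (M2 and M3): 0.746000 × 0.723000 = 0.539358
Series (M4 and M5): 0.814000 × 0.853000 = 0.694342
Parallel ([0.539358] and [0.694342]): 1 − (1 − 0.539358)(1 − 0.694342) = 0.859201
Series (M1 and [0.859201]): 0.905000 × 0.859201 = 0.7776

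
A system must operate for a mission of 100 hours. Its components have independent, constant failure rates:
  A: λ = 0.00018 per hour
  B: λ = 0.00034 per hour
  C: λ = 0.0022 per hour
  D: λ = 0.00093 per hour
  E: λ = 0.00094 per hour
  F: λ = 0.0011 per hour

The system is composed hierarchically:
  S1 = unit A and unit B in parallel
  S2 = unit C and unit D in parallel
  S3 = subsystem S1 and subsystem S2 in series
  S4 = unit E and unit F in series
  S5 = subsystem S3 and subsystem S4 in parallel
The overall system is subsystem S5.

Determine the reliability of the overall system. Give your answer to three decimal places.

0.997

R(A) = exp(−0.00018 × 100) = 0.98216
R(B) = exp(−0.00034 × 100) = 0.96657
R(C) = exp(−0.0022 × 100) = 0.80252
R(D) = exp(−0.00093 × 100) = 0.91119
R(E) = exp(−0.00094 × 100) = 0.91028
R(F) = exp(−0.0011 × 100) = 0.89583
Parallel (A and B): 1 − (1 − 0.98216)(1 − 0.96657) = 0.99940
Parallel (C and D): 1 − (1 − 0.80252)(1 − 0.91119) = 0.98246
Series ([0.99940] and [0.98246]): 0.99940 × 0.98246 = 0.98187
Series (E and F): 0.91028 × 0.89583 = 0.81546
Parallel ([0.98187] and [0.81546]): 1 − (1 − 0.98187)(1 − 0.81546) = 0.997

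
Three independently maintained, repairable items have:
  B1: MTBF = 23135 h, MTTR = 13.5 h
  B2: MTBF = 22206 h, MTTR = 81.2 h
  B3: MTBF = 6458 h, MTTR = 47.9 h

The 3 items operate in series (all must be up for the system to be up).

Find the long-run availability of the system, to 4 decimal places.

0.9884

A(B1) = MTBF/(MTBF+MTTR) = 23135/(23135+13.5) = 0.999417
A(B2) = MTBF/(MTBF+MTTR) = 22206/(22206+81.2) = 0.996357
A(B3) = MTBF/(MTBF+MTTR) = 6458/(6458+47.9) = 0.992637
Series availability: 0.999417 × 0.996357 × 0.992637 = 0.9884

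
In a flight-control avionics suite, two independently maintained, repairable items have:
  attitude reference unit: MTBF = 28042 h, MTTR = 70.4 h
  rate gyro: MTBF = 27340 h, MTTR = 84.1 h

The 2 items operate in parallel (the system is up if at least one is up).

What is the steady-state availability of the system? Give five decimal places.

0.99999

A(attitude reference unit) = MTBF/(MTBF+MTTR) = 28042/(28042+70.4) = 0.997496
A(rate gyro) = MTBF/(MTBF+MTTR) = 27340/(27340+84.1) = 0.996933
Parallel availability: 1 − (1 − 0.997496)(1 − 0.996933) = 0.99999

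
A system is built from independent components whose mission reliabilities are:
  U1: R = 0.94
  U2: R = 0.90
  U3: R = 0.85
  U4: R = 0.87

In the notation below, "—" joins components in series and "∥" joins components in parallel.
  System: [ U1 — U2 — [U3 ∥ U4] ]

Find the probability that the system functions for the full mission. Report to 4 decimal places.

0.8295

Parallel (U3 and U4): 1 − (1 − 0.850000)(1 − 0.870000) = 0.980500
Series (U1, U2, and [0.980500]): 0.940000 × 0.900000 × 0.980500 = 0.8295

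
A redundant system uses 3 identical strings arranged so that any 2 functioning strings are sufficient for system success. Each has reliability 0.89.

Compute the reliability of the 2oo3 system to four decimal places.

0.9664

R = Σ_{i=2}^{3} C(3,i) p^i (1−p)^{3−i} with p = 0.89
C(3,2)·0.89^2·0.11^1 = 0.261393
C(3,3)·0.89^3·0.11^0 = 0.704969
Sum = 0.9664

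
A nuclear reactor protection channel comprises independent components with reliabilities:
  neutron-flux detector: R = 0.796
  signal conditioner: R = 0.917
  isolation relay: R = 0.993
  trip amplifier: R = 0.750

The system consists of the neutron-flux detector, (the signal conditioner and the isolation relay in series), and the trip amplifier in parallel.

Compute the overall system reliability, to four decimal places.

0.9954

Series (signal conditioner and isolation relay): 0.917000 × 0.993000 = 0.910581
Parallel (neutron-flux detector, [0.910581], and trip amplifier): 1 − (1 − 0.796000)(1 − 0.910581)(1 − 0.750000) = 0.9954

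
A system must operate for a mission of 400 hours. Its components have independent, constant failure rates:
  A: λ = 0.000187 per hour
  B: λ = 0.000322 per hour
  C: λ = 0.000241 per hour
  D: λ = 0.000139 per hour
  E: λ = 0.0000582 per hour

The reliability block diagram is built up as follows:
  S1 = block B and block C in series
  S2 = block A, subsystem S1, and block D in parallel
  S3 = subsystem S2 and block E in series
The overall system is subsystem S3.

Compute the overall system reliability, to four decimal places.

0.9762

R(A) = exp(−0.000187 × 400) = 0.927929
R(B) = exp(−0.000322 × 400) = 0.879150
R(C) = exp(−0.000241 × 400) = 0.908101
R(D) = exp(−0.000139 × 400) = 0.945917
R(E) = exp(−0.0000582 × 400) = 0.976989
Series (B and C): 0.879150 × 0.908101 = 0.798357
Parallel (A, [0.798357], and D): 1 − (1 − 0.927929)(1 − 0.798357)(1 − 0.945917) = 0.999214
Series ([0.999214] and E): 0.999214 × 0.976989 = 0.9762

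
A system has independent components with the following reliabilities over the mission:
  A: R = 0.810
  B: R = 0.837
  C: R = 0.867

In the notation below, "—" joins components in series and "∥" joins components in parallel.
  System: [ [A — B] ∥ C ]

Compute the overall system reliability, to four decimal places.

Series (A and B): 0.810000 × 0.837000 = 0.677970
Parallel ([0.677970] and C): 1 − (1 − 0.677970)(1 − 0.867000) = 0.9572

0.9572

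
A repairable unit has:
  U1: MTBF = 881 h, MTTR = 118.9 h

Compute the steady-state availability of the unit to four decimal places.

0.8811

A(U1) = MTBF/(MTBF+MTTR) = 881/(881+118.9) = 0.8811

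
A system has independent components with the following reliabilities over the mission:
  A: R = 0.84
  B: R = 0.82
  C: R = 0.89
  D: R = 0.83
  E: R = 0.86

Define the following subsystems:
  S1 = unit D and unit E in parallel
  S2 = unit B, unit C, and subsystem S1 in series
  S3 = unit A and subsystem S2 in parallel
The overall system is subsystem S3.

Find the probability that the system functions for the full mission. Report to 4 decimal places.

Parallel (D and E): 1 − (1 − 0.830000)(1 − 0.860000) = 0.976200
Series (B, C, and [0.976200]): 0.820000 × 0.890000 × 0.976200 = 0.712431
Parallel (A and [0.712431]): 1 − (1 − 0.840000)(1 − 0.712431) = 0.9540

0.9540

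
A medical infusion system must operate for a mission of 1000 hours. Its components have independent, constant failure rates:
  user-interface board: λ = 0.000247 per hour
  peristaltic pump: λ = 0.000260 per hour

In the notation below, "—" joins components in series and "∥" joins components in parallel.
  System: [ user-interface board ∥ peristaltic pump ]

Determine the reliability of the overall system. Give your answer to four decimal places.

0.9499

R(user-interface board) = exp(−0.000247 × 1000) = 0.781141
R(peristaltic pump) = exp(−0.000260 × 1000) = 0.771052
Parallel (user-interface board and peristaltic pump): 1 − (1 − 0.781141)(1 − 0.771052) = 0.9499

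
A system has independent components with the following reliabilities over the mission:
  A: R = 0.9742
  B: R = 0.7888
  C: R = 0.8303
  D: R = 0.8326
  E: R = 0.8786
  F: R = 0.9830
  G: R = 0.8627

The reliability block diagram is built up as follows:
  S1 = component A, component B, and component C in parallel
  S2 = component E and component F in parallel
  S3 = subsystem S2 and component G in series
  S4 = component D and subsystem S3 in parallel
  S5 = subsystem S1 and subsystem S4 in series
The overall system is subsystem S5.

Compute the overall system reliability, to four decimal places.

0.9758

Parallel (A, B, and C): 1 − (1 − 0.974200)(1 − 0.788800)(1 − 0.830300) = 0.999075
Parallel (E and F): 1 − (1 − 0.878600)(1 − 0.983000) = 0.997936
Series ([0.997936] and G): 0.997936 × 0.862700 = 0.860919
Parallel (D and [0.860919]): 1 − (1 − 0.832600)(1 − 0.860919) = 0.976718
Series ([0.999075] and [0.976718]): 0.999075 × 0.976718 = 0.9758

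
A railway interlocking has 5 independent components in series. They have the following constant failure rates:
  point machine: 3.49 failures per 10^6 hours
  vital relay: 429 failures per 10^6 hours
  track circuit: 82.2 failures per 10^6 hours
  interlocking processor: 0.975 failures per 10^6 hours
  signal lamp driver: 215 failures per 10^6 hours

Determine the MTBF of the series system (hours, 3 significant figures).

1370

Series of exponential components: λ_sys = Σ λ_i
λ_sys = 0.00000349 + 0.000429 + 0.0000822 + 0.000000975 + 0.000215 = 7.3067e-04 /h
MTBF = 1 / λ_sys = 1370 h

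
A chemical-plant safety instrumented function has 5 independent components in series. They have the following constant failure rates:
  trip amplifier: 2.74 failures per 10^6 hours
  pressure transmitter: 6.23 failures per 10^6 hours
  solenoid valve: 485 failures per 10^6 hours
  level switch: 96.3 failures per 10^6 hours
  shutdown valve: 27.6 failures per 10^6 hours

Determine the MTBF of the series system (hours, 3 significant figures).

1620

Series of exponential components: λ_sys = Σ λ_i
λ_sys = 0.00000274 + 0.00000623 + 0.000485 + 0.0000963 + 0.0000276 = 6.1787e-04 /h
MTBF = 1 / λ_sys = 1620 h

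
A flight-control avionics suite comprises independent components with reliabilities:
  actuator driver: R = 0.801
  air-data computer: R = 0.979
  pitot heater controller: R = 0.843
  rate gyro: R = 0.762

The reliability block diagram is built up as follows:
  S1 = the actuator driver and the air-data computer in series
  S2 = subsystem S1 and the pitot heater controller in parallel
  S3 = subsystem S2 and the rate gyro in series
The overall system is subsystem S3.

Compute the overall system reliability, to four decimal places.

0.7362

Series (actuator driver and air-data computer): 0.801000 × 0.979000 = 0.784179
Parallel ([0.784179] and pitot heater controller): 1 − (1 − 0.784179)(1 − 0.843000) = 0.966116
Series ([0.966116] and rate gyro): 0.966116 × 0.762000 = 0.7362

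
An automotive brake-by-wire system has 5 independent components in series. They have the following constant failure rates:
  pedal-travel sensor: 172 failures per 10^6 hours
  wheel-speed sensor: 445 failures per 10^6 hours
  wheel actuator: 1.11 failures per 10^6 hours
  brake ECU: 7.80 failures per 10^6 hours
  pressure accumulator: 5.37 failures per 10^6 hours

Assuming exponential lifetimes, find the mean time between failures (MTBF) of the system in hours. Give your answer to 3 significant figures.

Series of exponential components: λ_sys = Σ λ_i
λ_sys = 0.000172 + 0.000445 + 0.00000111 + 0.00000780 + 0.00000537 = 6.3128e-04 /h
MTBF = 1 / λ_sys = 1580 h

1580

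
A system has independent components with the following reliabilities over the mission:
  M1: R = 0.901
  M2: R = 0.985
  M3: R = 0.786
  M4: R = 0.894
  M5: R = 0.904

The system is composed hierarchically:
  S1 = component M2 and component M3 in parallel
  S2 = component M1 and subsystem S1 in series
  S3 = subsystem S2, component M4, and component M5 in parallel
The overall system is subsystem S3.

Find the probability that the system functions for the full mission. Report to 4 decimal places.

0.9990

Parallel (M2 and M3): 1 − (1 − 0.985000)(1 − 0.786000) = 0.996790
Series (M1 and [0.996790]): 0.901000 × 0.996790 = 0.898108
Parallel ([0.898108], M4, and M5): 1 − (1 − 0.898108)(1 − 0.894000)(1 − 0.904000) = 0.9990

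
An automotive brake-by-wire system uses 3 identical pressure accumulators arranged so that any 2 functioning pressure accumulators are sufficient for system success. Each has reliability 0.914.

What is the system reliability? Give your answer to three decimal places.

0.979

R = Σ_{i=2}^{3} C(3,i) p^i (1−p)^{3−i} with p = 0.914
C(3,2)·0.914^2·0.086^1 = 0.21553
C(3,3)·0.914^3·0.086^0 = 0.76355
Sum = 0.979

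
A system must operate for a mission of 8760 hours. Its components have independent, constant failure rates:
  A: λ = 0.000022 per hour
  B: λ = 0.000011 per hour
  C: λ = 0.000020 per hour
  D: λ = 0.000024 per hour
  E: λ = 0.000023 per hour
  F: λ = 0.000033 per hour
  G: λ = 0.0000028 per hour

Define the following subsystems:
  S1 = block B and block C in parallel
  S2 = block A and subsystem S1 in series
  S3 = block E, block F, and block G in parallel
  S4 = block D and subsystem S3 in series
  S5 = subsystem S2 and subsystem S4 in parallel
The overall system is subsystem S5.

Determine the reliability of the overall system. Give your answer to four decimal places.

0.9643

R(A) = exp(−0.000022 × 8760) = 0.824713
R(B) = exp(−0.000011 × 8760) = 0.908137
R(C) = exp(−0.000020 × 8760) = 0.839289
R(D) = exp(−0.000024 × 8760) = 0.810390
R(E) = exp(−0.000023 × 8760) = 0.817520
R(F) = exp(−0.000033 × 8760) = 0.748952
R(G) = exp(−0.0000028 × 8760) = 0.975770
Parallel (B and C): 1 − (1 − 0.908137)(1 − 0.839289) = 0.985237
Series (A and [0.985237]): 0.824713 × 0.985237 = 0.812538
Parallel (E, F, and G): 1 − (1 − 0.817520)(1 − 0.748952)(1 − 0.975770) = 0.998890
Series (D and [0.998890]): 0.810390 × 0.998890 = 0.809490
Parallel ([0.812538] and [0.809490]): 1 − (1 − 0.812538)(1 − 0.809490) = 0.9643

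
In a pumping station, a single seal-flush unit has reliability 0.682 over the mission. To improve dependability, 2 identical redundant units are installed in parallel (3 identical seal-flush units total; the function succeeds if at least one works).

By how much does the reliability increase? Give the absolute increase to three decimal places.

0.286

R_before = 0.682
R_after = 1 − (1 − 0.682)^3 = 0.968
ΔR = 0.968 − 0.682 = 0.286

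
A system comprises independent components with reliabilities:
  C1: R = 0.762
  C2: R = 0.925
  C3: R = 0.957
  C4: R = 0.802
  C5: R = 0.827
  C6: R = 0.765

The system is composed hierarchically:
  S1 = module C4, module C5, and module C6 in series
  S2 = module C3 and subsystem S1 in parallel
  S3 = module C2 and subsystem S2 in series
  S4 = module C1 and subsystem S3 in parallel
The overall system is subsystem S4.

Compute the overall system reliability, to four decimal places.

0.9775

Series (C4, C5, and C6): 0.802000 × 0.827000 × 0.765000 = 0.507389
Parallel (C3 and [0.507389]): 1 − (1 − 0.957000)(1 − 0.507389) = 0.978818
Series (C2 and [0.978818]): 0.925000 × 0.978818 = 0.905407
Parallel (C1 and [0.905407]): 1 − (1 − 0.762000)(1 − 0.905407) = 0.9775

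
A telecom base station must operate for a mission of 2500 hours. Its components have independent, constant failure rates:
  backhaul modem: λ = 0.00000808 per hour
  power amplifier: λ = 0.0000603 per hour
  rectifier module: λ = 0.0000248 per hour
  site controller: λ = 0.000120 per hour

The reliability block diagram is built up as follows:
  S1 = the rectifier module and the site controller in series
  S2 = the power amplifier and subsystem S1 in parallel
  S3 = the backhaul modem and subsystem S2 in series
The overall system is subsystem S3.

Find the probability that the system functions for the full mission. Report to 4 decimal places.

0.9384

R(backhaul modem) = exp(−0.00000808 × 2500) = 0.980003
R(power amplifier) = exp(−0.0000603 × 2500) = 0.860063
R(rectifier module) = exp(−0.0000248 × 2500) = 0.939883
R(site controller) = exp(−0.000120 × 2500) = 0.740818
Series (rectifier module and site controller): 0.939883 × 0.740818 = 0.696282
Parallel (power amplifier and [0.696282]): 1 − (1 − 0.860063)(1 − 0.696282) = 0.957499
Series (backhaul modem and [0.957499]): 0.980003 × 0.957499 = 0.9384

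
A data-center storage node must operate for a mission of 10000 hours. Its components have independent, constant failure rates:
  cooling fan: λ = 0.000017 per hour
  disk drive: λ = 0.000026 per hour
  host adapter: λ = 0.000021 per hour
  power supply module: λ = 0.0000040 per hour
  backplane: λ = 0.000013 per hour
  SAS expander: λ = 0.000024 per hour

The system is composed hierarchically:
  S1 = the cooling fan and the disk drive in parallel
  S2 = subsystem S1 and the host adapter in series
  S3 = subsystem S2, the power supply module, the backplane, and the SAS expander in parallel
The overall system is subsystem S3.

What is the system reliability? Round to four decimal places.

R(cooling fan) = exp(−0.000017 × 10000) = 0.843665
R(disk drive) = exp(−0.000026 × 10000) = 0.771052
R(host adapter) = exp(−0.000021 × 10000) = 0.810584
R(power supply module) = exp(−0.0000040 × 10000) = 0.960789
R(backplane) = exp(−0.000013 × 10000) = 0.878095
R(SAS expander) = exp(−0.000024 × 10000) = 0.786628
Parallel (cooling fan and disk drive): 1 − (1 − 0.843665)(1 − 0.771052) = 0.964207
Series ([0.964207] and host adapter): 0.964207 × 0.810584 = 0.781571
Parallel ([0.781571], power supply module, backplane, and SAS expander): 1 − (1 − 0.781571)(1 − 0.960789)(1 − 0.878095)(1 − 0.786628) = 0.9998

0.9998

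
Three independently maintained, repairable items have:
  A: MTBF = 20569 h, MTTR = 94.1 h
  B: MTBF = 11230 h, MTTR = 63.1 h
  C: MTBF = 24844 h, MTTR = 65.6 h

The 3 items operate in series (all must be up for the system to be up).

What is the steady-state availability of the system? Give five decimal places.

A(A) = MTBF/(MTBF+MTTR) = 20569/(20569+94.1) = 0.995446
A(B) = MTBF/(MTBF+MTTR) = 11230/(11230+63.1) = 0.994413
A(C) = MTBF/(MTBF+MTTR) = 24844/(24844+65.6) = 0.997366
Series availability: 0.995446 × 0.994413 × 0.997366 = 0.98728

0.98728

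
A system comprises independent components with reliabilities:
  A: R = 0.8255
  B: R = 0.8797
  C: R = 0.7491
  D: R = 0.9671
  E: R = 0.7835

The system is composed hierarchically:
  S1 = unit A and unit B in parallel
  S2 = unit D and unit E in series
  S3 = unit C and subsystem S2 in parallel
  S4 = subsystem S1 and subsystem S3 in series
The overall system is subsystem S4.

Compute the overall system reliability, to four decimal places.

Parallel (A and B): 1 − (1 − 0.825500)(1 − 0.879700) = 0.979008
Series (D and E): 0.967100 × 0.783500 = 0.757723
Parallel (C and [0.757723]): 1 − (1 − 0.749100)(1 − 0.757723) = 0.939213
Series ([0.979008] and [0.939213]): 0.979008 × 0.939213 = 0.9195

0.9195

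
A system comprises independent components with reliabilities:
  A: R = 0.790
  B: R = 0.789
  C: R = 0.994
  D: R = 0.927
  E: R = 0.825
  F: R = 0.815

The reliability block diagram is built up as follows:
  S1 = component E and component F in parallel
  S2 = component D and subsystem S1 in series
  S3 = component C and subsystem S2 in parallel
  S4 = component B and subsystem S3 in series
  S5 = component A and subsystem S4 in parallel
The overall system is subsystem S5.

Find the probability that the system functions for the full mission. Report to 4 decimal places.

Parallel (E and F): 1 − (1 − 0.825000)(1 − 0.815000) = 0.967625
Series (D and [0.967625]): 0.927000 × 0.967625 = 0.896988
Parallel (C and [0.896988]): 1 − (1 − 0.994000)(1 − 0.896988) = 0.999382
Series (B and [0.999382]): 0.789000 × 0.999382 = 0.788512
Parallel (A and [0.788512]): 1 − (1 − 0.790000)(1 − 0.788512) = 0.9556

0.9556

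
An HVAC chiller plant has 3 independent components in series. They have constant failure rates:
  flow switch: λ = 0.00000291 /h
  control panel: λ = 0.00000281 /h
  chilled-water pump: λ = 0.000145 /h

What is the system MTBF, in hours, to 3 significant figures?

6630

Series of exponential components: λ_sys = Σ λ_i
λ_sys = 0.00000291 + 0.00000281 + 0.000145 = 1.5072e-04 /h
MTBF = 1 / λ_sys = 6630 h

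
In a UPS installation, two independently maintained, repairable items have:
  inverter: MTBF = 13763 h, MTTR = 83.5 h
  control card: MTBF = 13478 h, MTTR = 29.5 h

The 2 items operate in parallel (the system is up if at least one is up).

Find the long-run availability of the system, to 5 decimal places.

A(inverter) = MTBF/(MTBF+MTTR) = 13763/(13763+83.5) = 0.993970
A(control card) = MTBF/(MTBF+MTTR) = 13478/(13478+29.5) = 0.997816
Parallel availability: 1 − (1 − 0.993970)(1 − 0.997816) = 0.99999

0.99999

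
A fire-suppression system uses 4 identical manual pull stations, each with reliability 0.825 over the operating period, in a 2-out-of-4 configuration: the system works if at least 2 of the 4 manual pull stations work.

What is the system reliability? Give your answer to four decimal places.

0.9814

R = Σ_{i=2}^{4} C(4,i) p^i (1−p)^{4−i} with p = 0.825
C(4,2)·0.825^2·0.175^2 = 0.125065
C(4,3)·0.825^3·0.175^1 = 0.393061
C(4,4)·0.825^4·0.175^0 = 0.463250
Sum = 0.9814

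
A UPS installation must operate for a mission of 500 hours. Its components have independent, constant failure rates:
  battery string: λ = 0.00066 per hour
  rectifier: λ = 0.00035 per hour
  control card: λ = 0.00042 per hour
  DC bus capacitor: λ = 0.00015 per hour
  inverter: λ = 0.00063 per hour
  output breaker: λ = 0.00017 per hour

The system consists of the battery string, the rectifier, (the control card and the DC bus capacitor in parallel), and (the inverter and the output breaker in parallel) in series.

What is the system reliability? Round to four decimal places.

R(battery string) = exp(−0.00066 × 500) = 0.718924
R(rectifier) = exp(−0.00035 × 500) = 0.839457
R(control card) = exp(−0.00042 × 500) = 0.810584
R(DC bus capacitor) = exp(−0.00015 × 500) = 0.927743
R(inverter) = exp(−0.00063 × 500) = 0.729789
R(output breaker) = exp(−0.00017 × 500) = 0.918512
Parallel (control card and DC bus capacitor): 1 − (1 − 0.810584)(1 − 0.927743) = 0.986313
Parallel (inverter and output breaker): 1 − (1 − 0.729789)(1 − 0.918512) = 0.977981
Series (battery string, rectifier, [0.986313], and [0.977981]): 0.718924 × 0.839457 × 0.986313 × 0.977981 = 0.5821

0.5821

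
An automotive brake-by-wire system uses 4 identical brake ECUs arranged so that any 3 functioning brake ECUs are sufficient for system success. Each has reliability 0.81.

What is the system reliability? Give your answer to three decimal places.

R = Σ_{i=3}^{4} C(4,i) p^i (1−p)^{4−i} with p = 0.81
C(4,3)·0.81^3·0.19^1 = 0.40390
C(4,4)·0.81^4·0.19^0 = 0.43047
Sum = 0.834

0.834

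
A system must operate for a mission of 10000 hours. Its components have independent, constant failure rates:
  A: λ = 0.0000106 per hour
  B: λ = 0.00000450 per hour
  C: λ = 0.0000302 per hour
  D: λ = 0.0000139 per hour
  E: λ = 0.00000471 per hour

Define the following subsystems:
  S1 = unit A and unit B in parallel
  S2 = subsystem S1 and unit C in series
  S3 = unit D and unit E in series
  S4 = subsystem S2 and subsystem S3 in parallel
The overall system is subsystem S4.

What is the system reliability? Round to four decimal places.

R(A) = exp(−0.0000106 × 10000) = 0.899425
R(B) = exp(−0.00000450 × 10000) = 0.955997
R(C) = exp(−0.0000302 × 10000) = 0.739338
R(D) = exp(−0.0000139 × 10000) = 0.870228
R(E) = exp(−0.00000471 × 10000) = 0.953992
Parallel (A and B): 1 − (1 − 0.899425)(1 − 0.955997) = 0.995574
Series ([0.995574] and C): 0.995574 × 0.739338 = 0.736066
Series (D and E): 0.870228 × 0.953992 = 0.830191
Parallel ([0.736066] and [0.830191]): 1 − (1 − 0.736066)(1 − 0.830191) = 0.9552

0.9552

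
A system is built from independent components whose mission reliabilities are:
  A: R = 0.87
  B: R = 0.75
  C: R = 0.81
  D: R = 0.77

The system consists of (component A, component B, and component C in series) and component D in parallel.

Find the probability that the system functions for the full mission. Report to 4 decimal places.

0.8916

Series (A, B, and C): 0.870000 × 0.750000 × 0.810000 = 0.528525
Parallel ([0.528525] and D): 1 − (1 − 0.528525)(1 − 0.770000) = 0.8916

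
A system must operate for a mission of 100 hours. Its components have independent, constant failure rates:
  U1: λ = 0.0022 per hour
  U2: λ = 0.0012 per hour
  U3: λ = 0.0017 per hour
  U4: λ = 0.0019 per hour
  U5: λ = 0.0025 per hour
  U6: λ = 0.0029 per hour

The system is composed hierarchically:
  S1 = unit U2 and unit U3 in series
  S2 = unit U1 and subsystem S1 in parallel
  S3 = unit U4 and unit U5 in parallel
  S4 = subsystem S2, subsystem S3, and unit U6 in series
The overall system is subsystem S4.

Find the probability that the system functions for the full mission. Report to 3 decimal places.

0.684

R(U1) = exp(−0.0022 × 100) = 0.80252
R(U2) = exp(−0.0012 × 100) = 0.88692
R(U3) = exp(−0.0017 × 100) = 0.84366
R(U4) = exp(−0.0019 × 100) = 0.82696
R(U5) = exp(−0.0025 × 100) = 0.77880
R(U6) = exp(−0.0029 × 100) = 0.74826
Series (U2 and U3): 0.88692 × 0.84366 = 0.74826
Parallel (U1 and [0.74826]): 1 − (1 − 0.80252)(1 − 0.74826) = 0.95029
Parallel (U4 and U5): 1 − (1 − 0.82696)(1 − 0.77880) = 0.96172
Series ([0.95029], [0.96172], and U6): 0.95029 × 0.96172 × 0.74826 = 0.684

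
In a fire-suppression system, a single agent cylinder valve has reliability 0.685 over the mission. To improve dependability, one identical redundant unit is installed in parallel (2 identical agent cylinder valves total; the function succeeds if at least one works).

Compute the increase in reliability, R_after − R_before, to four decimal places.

0.2158

R_before = 0.685
R_after = 1 − (1 − 0.685)^2 = 0.9008
ΔR = 0.9008 − 0.685 = 0.2158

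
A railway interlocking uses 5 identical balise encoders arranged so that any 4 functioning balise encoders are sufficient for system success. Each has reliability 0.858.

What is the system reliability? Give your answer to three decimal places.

R = Σ_{i=4}^{5} C(5,i) p^i (1−p)^{5−i} with p = 0.858
C(5,4)·0.858^4·0.142^1 = 0.38478
C(5,5)·0.858^5·0.142^0 = 0.46498
Sum = 0.850

0.850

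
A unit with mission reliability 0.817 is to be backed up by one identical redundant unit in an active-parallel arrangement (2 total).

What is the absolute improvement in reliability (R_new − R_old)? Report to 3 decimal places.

R_before = 0.817
R_after = 1 − (1 − 0.817)^2 = 0.967
ΔR = 0.967 − 0.817 = 0.150

0.150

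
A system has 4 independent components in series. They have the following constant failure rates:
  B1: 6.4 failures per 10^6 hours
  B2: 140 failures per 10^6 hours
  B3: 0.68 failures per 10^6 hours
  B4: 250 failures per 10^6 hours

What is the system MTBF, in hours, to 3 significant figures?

2520

Series of exponential components: λ_sys = Σ λ_i
λ_sys = 0.0000064 + 0.00014 + 0.00000068 + 0.00025 = 3.9708e-04 /h
MTBF = 1 / λ_sys = 2520 h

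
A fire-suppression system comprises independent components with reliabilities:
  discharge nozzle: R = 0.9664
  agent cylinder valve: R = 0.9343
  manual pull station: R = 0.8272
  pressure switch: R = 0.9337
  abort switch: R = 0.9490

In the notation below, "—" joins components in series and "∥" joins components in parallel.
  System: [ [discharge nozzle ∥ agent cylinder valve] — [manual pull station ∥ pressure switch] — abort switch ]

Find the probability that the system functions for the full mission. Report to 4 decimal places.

Parallel (discharge nozzle and agent cylinder valve): 1 − (1 − 0.966400)(1 − 0.934300) = 0.997792
Parallel (manual pull station and pressure switch): 1 − (1 − 0.827200)(1 − 0.933700) = 0.988543
Series ([0.997792], [0.988543], and abort switch): 0.997792 × 0.988543 × 0.949000 = 0.9361

0.9361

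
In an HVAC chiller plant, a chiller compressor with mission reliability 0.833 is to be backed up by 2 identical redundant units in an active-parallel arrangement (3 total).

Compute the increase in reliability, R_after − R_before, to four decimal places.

0.1623

R_before = 0.833
R_after = 1 − (1 − 0.833)^3 = 0.9953
ΔR = 0.9953 − 0.833 = 0.1623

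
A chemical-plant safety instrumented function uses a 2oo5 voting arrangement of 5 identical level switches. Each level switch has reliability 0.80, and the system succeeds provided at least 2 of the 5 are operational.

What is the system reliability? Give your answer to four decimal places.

R = Σ_{i=2}^{5} C(5,i) p^i (1−p)^{5−i} with p = 0.80
C(5,2)·0.80^2·0.20^3 = 0.051200
C(5,3)·0.80^3·0.20^2 = 0.204800
C(5,4)·0.80^4·0.20^1 = 0.409600
C(5,5)·0.80^5·0.20^0 = 0.327680
Sum = 0.9933

0.9933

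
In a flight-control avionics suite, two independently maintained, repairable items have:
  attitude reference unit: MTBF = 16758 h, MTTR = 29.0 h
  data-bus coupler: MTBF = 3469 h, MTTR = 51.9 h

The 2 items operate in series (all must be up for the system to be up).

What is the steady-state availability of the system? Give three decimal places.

A(attitude reference unit) = MTBF/(MTBF+MTTR) = 16758/(16758+29.0) = 0.998272
A(data-bus coupler) = MTBF/(MTBF+MTTR) = 3469/(3469+51.9) = 0.985259
Series availability: 0.998272 × 0.985259 = 0.984

0.984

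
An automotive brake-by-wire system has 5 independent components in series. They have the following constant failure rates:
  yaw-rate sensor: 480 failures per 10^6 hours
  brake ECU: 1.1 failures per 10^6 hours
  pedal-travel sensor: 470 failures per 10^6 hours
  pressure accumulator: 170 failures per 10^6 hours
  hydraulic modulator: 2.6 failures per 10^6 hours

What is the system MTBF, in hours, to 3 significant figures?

890

Series of exponential components: λ_sys = Σ λ_i
λ_sys = 0.00048 + 0.0000011 + 0.00047 + 0.00017 + 0.0000026 = 1.1237e-03 /h
MTBF = 1 / λ_sys = 890 h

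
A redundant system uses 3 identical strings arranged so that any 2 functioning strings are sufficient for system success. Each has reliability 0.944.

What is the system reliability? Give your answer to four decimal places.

0.9909

R = Σ_{i=2}^{3} C(3,i) p^i (1−p)^{3−i} with p = 0.944
C(3,2)·0.944^2·0.056^1 = 0.149711
C(3,3)·0.944^3·0.056^0 = 0.841232
Sum = 0.9909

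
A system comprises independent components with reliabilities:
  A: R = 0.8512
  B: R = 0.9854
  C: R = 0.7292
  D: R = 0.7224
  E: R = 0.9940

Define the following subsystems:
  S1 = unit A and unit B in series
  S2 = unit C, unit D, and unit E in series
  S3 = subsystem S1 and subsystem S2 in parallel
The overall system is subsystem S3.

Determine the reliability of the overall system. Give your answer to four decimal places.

Series (A and B): 0.851200 × 0.985400 = 0.838772
Series (C, D, and E): 0.729200 × 0.722400 × 0.994000 = 0.523613
Parallel ([0.838772] and [0.523613]): 1 − (1 − 0.838772)(1 − 0.523613) = 0.9232

0.9232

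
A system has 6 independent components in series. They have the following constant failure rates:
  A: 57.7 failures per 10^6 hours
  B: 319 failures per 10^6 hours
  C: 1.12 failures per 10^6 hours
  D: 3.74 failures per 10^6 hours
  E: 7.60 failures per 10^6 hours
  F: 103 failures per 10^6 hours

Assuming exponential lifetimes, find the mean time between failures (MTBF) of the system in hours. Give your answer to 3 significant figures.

Series of exponential components: λ_sys = Σ λ_i
λ_sys = 0.0000577 + 0.000319 + 0.00000112 + 0.00000374 + 0.00000760 + 0.000103 = 4.9216e-04 /h
MTBF = 1 / λ_sys = 2030 h

2030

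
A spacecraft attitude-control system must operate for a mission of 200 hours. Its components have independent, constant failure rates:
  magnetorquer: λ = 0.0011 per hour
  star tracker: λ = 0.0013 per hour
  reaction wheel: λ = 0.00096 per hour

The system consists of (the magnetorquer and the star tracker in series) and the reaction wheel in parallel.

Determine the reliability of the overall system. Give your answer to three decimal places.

R(magnetorquer) = exp(−0.0011 × 200) = 0.80252
R(star tracker) = exp(−0.0013 × 200) = 0.77105
R(reaction wheel) = exp(−0.00096 × 200) = 0.82531
Series (magnetorquer and star tracker): 0.80252 × 0.77105 = 0.61878
Parallel ([0.61878] and reaction wheel): 1 − (1 − 0.61878)(1 − 0.82531) = 0.933

0.933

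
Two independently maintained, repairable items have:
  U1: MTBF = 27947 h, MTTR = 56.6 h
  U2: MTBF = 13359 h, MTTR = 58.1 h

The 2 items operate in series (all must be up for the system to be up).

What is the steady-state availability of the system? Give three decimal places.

A(U1) = MTBF/(MTBF+MTTR) = 27947/(27947+56.6) = 0.997979
A(U2) = MTBF/(MTBF+MTTR) = 13359/(13359+58.1) = 0.995670
Series availability: 0.997979 × 0.995670 = 0.994

0.994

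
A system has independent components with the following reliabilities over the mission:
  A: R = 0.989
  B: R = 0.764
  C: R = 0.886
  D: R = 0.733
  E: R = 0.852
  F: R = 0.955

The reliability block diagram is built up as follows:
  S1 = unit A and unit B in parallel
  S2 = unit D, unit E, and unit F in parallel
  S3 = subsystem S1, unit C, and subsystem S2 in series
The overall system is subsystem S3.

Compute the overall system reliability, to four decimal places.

0.8821

Parallel (A and B): 1 − (1 − 0.989000)(1 − 0.764000) = 0.997404
Parallel (D, E, and F): 1 − (1 − 0.733000)(1 − 0.852000)(1 − 0.955000) = 0.998222
Series ([0.997404], C, and [0.998222]): 0.997404 × 0.886000 × 0.998222 = 0.8821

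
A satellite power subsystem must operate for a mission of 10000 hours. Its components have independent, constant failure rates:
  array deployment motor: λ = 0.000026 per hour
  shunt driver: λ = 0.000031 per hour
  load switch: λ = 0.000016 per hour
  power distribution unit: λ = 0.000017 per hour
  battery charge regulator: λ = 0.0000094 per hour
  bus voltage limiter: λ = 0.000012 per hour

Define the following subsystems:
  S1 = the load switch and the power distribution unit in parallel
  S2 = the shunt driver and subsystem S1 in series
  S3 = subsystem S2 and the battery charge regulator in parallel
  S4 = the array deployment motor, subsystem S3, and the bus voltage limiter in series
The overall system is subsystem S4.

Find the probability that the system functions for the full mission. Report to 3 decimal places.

R(array deployment motor) = exp(−0.000026 × 10000) = 0.77105
R(shunt driver) = exp(−0.000031 × 10000) = 0.73345
R(load switch) = exp(−0.000016 × 10000) = 0.85214
R(power distribution unit) = exp(−0.000017 × 10000) = 0.84366
R(battery charge regulator) = exp(−0.0000094 × 10000) = 0.91028
R(bus voltage limiter) = exp(−0.000012 × 10000) = 0.88692
Parallel (load switch and power distribution unit): 1 − (1 − 0.85214)(1 − 0.84366) = 0.97688
Series (shunt driver and [0.97688]): 0.73345 × 0.97688 = 0.71649
Parallel ([0.71649] and battery charge regulator): 1 − (1 − 0.71649)(1 − 0.91028) = 0.97456
Series (array deployment motor, [0.97456], and bus voltage limiter): 0.77105 × 0.97456 × 0.88692 = 0.666

0.666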